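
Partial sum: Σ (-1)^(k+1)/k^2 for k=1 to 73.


S = 1 - 1/4 + 1/9 - 1/16 + 1/25 - 1/36 + 1/49 - 1/64 ± ...
= 0.8226
(Full series converges to +π²/12 ≈ +0.8225)

S_73 = 0.8226


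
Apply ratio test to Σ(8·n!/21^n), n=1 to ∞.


aₙ = 8·n!/21^n
a_{n+1}/aₙ = (n+1)!/21^(n+1) × 21^n/n!  (constant 8 cancels)
= (n+1)/21
L = lim(n→∞) (n+1)/21 = ∞
L > 1 → series DIVERGES

Diverges (ratio test: L = ∞ > 1)


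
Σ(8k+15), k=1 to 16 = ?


Σ(8k+15) = 8·Σk + 15·n
= 8·136 + 15·16
= 1088 + 240 = 1328

Σ = 1328


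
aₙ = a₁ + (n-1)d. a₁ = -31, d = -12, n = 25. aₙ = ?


aₙ = a₁ + (n-1)d
= -31 + (25-1)×-12
= -31 - 288
= -319

a_25 = -319


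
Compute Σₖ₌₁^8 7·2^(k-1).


Sₙ = 7×(2^8 - 1)/(2 - 1)
= 7×(256 - 1)/1
= 7×255/1
= 1785

S_8 = 1785


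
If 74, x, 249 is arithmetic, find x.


AM = (74 + 249)/2 = 323/2 = 161.5

AM = 161.5


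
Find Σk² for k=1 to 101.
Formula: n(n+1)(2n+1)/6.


n = 101
n(n+1)(2n+1)/6 = 101×102×203/6
= 2091306/6 = 348551

Σk² = 348551


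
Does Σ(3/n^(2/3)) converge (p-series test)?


p-series test: Σ c/n^p converges if p > 1, diverges if p ≤ 1 (constant c > 0 doesn't affect convergence).
p = 2/3
2/3 ≤ 1 → DIVERGES

Diverges (p = 2/3 ≤ 1)


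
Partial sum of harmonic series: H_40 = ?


H_40 = 1/1 + 1/2 + 1/3 + ... + 1/40
= 2078178381193813/485721041551200
≈ 4.2785

H_40 = 2078178381193813/485721041551200 ≈ 4.2785


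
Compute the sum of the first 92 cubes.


n(n+1)/2 = 92×93/2 = 4278
Σk³ = 4278² = 18301284

Σk³ = 18301284


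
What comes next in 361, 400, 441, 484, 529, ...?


Pattern: perfect squares: n²
Terms: 361, 400, 441, 484, 529
Next term = 576

Next term = 576


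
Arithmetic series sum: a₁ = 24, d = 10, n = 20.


aₙ = 24 + (20-1)×10 = 214
Sₙ = n(a₁+aₙ)/2 = 20×(24+214)/2
= 20×238/2 = 2380

S_20 = 2380


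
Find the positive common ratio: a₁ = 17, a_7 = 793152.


r^(n-1) = aₙ/a₁
r^6 = 793152/17 = 46656
r = 46656^(1/6)
= ±6; taking r > 0 gives r = 6

r = 6


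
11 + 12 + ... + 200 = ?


Σₖ₌11^200 k = Σₖ₌₁^200 k − Σₖ₌₁^10 k
= 200·201/2 − 10·11/2
= 20100 − 55 = 20045

Σk = 20045


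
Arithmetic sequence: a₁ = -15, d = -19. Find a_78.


aₙ = a₁ + (n-1)d
= -15 + (78-1)×-19
= -15 - 1463
= -1478

a_78 = -1478


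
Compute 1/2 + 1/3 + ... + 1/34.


Σₖ₌2^34 1/k = 1/2 + 1/3 + 1/4 + ... + 1/34
= 40934600117149/13127595717600
≈ 3.1182

Sum = 40934600117149/13127595717600 ≈ 3.1182


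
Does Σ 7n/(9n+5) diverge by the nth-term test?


lim(n→∞) 7n/(9n+5) = 7/9 = 7/9  (divide numerator and denominator by n)
lim aₙ = 7/9 ≠ 0 → series DIVERGES

Diverges (lim aₙ = 7/9 ≠ 0)


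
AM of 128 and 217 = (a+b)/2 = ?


AM = (128 + 217)/2 = 345/2 = 172.5

AM = 172.5


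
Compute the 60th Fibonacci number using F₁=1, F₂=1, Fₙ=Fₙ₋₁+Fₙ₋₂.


Fibonacci sequence: 1, 1, 2, 3, 5, 8, 13, 21, 34, 55, 89, ...
F(60) = 1548008755920

F(60) = 1548008755920


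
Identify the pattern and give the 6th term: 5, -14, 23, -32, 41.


Pattern: alternating sign, magnitude arithmetic (d=9)
Terms: 5, -14, 23, -32, 41
Next term = -50

Next term = -50


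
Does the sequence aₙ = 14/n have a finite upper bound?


a₁ = 14, a₂ = 14/2, a₃ = 14/3, ...
0 < aₙ ≤ 14 for all n ≥ 1
Lower bound: 0, Upper bound: 14
The sequence IS bounded

Bounded (0 < aₙ ≤ 14)


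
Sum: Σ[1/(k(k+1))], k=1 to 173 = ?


1/(k(k+1)) = 1/k - 1/(k+1) (partial fractions)
Telescoping: Σ = 1 - 1/174 = 173/174

Sum = 173/174


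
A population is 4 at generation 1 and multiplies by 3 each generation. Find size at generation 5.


aₙ = a₁·r^(n-1)
= 4×3^4
= 4×81
= 324

a_5 = 324


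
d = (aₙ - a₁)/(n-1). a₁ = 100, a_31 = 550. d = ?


d = (aₙ - a₁)/(n-1)
= (550 - 100)/(31-1)
= 450/30 = 15

d = 15


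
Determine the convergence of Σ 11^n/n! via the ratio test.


aₙ = 11^n/n!
a_{n+1}/aₙ = 11^(n+1)/(n+1)! × n!/11^n
= 11/(n+1)
L = lim(n→∞) 11/(n+1) = 0
L < 1 → series CONVERGES

Converges (ratio test: L = 0 < 1)


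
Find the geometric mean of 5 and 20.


GM = √(5×20) = √100 = 10

GM = 10


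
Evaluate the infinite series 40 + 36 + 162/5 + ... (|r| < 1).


S∞ = a₁/(1-r) = 40/(1 - 9/10)
= 40/(1/10)
= 400

S∞ = 400


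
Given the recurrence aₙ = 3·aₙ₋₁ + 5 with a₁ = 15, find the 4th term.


Computing step by step:
a_1 = 15
a_2 = 50
a_3 = 155
a_4 = 470


a_4 = 470


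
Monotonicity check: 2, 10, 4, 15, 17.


Differences: 8, -6, 11, 2
Difference at position 1 is +8 (> 0) but position 2 is -6 (< 0) — sequence both rises and falls
→ NOT monotonic

Not monotonic


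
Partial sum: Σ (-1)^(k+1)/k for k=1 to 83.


S = 1 - 1/2 + 1/3 - 1/4 + 1/5 - 1/6 + 1/7 - 1/8 ± ...
= 0.6991
(Full series converges to +ln(2) ≈ +0.6931)

S_83 = 0.6991


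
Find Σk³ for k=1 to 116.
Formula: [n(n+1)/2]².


n(n+1)/2 = 116×117/2 = 6786
Σk³ = 6786² = 46049796

Σk³ = 46049796


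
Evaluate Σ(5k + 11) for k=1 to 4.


Σ(5k+11) = 5·Σk + 11·n
= 5·10 + 11·4
= 50 + 44 = 94

Σ = 94


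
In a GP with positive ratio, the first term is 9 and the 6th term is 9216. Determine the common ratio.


r^(n-1) = aₙ/a₁
r^5 = 9216/9 = 1024
r = 1024^(1/5)
= 4

r = 4


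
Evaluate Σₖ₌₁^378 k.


n(n+1)/2 = 378×379/2 = 143262/2 = 71631

Σk = 71631


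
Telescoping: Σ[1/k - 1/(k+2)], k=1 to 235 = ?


Telescoping with gap 2: two head and two tail terms survive.
= (1 + 1/2) - (1/236 + 1/237)
= 3/2 - 1/236 - 1/237 = 83425/55932

Sum = 83425/55932


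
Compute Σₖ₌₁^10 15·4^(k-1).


Sₙ = 15×(4^10 - 1)/(4 - 1)
= 15×(1048576 - 1)/3
= 15×1048575/3
= 5242875

S_10 = 5242875


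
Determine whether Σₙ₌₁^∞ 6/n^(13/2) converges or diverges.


p-series test: Σ c/n^p converges if p > 1, diverges if p ≤ 1 (constant c > 0 doesn't affect convergence).
p = 13/2
13/2 > 1 → CONVERGES

Converges (p = 13/2 > 1)


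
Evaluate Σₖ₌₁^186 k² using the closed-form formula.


n = 186
n(n+1)(2n+1)/6 = 186×187×373/6
= 12973686/6 = 2162281

Σk² = 2162281


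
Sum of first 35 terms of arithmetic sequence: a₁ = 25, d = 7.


aₙ = 25 + (35-1)×7 = 263
Sₙ = n(a₁+aₙ)/2 = 35×(25+263)/2
= 35×288/2 = 5040

S_35 = 5040


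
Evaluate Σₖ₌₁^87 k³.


n(n+1)/2 = 87×88/2 = 3828
Σk³ = 3828² = 14653584

Σk³ = 14653584


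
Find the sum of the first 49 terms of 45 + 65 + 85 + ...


aₙ = 45 + (49-1)×20 = 1005
Sₙ = n(a₁+aₙ)/2 = 49×(45+1005)/2
= 49×1050/2 = 25725

S_49 = 25725


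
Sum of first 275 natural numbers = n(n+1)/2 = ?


n(n+1)/2 = 275×276/2 = 75900/2 = 37950

Σk = 37950


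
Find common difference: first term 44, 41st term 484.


d = (aₙ - a₁)/(n-1)
= (484 - 44)/(41-1)
= 440/40 = 11

d = 11


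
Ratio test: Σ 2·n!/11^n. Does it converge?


aₙ = 2·n!/11^n
a_{n+1}/aₙ = (n+1)!/11^(n+1) × 11^n/n!  (constant 2 cancels)
= (n+1)/11
L = lim(n→∞) (n+1)/11 = ∞
L > 1 → series DIVERGES

Diverges (ratio test: L = ∞ > 1)


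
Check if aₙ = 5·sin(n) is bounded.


For all n, -1 ≤ sin(n) ≤ 1, so -5 ≤ 5·sin(n) ≤ 5
Lower bound: -5, Upper bound: 5
The sequence IS bounded

Bounded (-5 ≤ aₙ ≤ 5)


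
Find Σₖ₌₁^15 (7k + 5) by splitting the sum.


Σ(7k+5) = 7·Σk + 5·n
= 7·120 + 5·15
= 840 + 75 = 915

Σ = 915


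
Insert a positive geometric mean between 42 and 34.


GM = √(42×34) = √1428 = 37.7889

GM = 37.7889


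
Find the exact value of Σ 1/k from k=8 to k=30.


Σₖ₌8^30 1/k = 1/8 + 1/9 + 1/10 + ... + 1/30
= 3265686320887/2329089562800
≈ 1.4021

Sum = 3265686320887/2329089562800 ≈ 1.4021


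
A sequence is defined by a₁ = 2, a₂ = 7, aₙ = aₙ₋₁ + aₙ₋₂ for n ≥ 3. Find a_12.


Computing iteratively: 2, 7, 9, 16, 25, 41, 66, 107, 173, 280, 453, 733
a_12 = 733

a_12 = 733


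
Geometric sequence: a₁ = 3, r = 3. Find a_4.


aₙ = a₁·r^(n-1)
= 3×3^3
= 3×27
= 81

a_4 = 81


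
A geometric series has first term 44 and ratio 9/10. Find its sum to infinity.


S∞ = a₁/(1-r) = 44/(1 - 9/10)
= 44/(1/10)
= 440

S∞ = 440


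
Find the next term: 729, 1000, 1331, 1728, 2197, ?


Pattern: perfect cubes: n³
Terms: 729, 1000, 1331, 1728, 2197
Next term = 2744

Next term = 2744


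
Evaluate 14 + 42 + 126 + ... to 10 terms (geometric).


Sₙ = 14×(3^10 - 1)/(3 - 1)
= 14×(59049 - 1)/2
= 14×59048/2
= 413336

S_10 = 413336


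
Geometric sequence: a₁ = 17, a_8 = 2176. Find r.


r^(n-1) = aₙ/a₁
r^7 = 2176/17 = 128
r = 128^(1/7)
= 2

r = 2


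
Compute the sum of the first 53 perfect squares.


n = 53
n(n+1)(2n+1)/6 = 53×54×107/6
= 306234/6 = 51039

Σk² = 51039


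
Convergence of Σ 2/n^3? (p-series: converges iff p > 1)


p-series test: Σ c/n^p converges if p > 1, diverges if p ≤ 1 (constant c > 0 doesn't affect convergence).
p = 3
3 > 1 → CONVERGES

Converges (p = 3 > 1)


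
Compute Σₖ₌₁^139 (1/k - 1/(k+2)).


Telescoping with gap 2: two head and two tail terms survive.
= (1 + 1/2) - (1/140 + 1/141)
= 3/2 - 1/140 - 1/141 = 29329/19740

Sum = 29329/19740


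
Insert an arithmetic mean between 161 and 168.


AM = (161 + 168)/2 = 329/2 = 164.5

AM = 164.5


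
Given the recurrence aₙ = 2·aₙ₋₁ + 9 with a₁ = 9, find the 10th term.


Computing step by step:
a_1 = 9
a_2 = 27
a_3 = 63
a_4 = 135
a_5 = 279
a_6 = 567
a_7 = 1143
a_8 = 2295
a_9 = 4599
a_10 = 9207


a_10 = 9207


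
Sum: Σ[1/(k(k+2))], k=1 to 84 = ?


1/(k(k+2)) = (1/2)·(1/k - 1/(k+2)) (partial fractions)
Telescoping: Σ = (1/2)·(1 + 1/2 - 1/85 - 1/86) = 5397/7310

Sum = 5397/7310


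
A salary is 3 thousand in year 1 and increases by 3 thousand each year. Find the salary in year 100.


aₙ = a₁ + (n-1)d
= 3 + (100-1)×3
= 3 + 297
= 300

a_100 = 300


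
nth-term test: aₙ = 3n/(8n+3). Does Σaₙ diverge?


lim(n→∞) 3n/(8n+3) = 3/8 = 3/8  (divide numerator and denominator by n)
lim aₙ = 3/8 ≠ 0 → series DIVERGES

Diverges (lim aₙ = 3/8 ≠ 0)


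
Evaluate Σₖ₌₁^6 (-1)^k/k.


S = -1 + 1/2 - 1/3 + 1/4 - 1/5 + 1/6
= -0.6167
(Full series converges to -ln(2) ≈ -0.6931)

S_6 = -0.6167


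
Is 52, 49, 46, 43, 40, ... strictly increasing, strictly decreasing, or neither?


Differences: -3, -3, -3, -3
All differences < 0 → strictly DECREASING

Monotonically decreasing


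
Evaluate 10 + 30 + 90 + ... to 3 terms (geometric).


Sₙ = 10×(3^3 - 1)/(3 - 1)
= 10×(27 - 1)/2
= 10×26/2
= 130

S_3 = 130


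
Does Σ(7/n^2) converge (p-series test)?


p-series test: Σ c/n^p converges if p > 1, diverges if p ≤ 1 (constant c > 0 doesn't affect convergence).
p = 2
2 > 1 → CONVERGES

Converges (p = 2 > 1)


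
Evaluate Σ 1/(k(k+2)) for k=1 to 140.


1/(k(k+2)) = (1/2)·(1/k - 1/(k+2)) (partial fractions)
Telescoping: Σ = (1/2)·(1 + 1/2 - 1/141 - 1/142) = 14875/20022

Sum = 14875/20022


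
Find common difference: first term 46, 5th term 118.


d = (aₙ - a₁)/(n-1)
= (118 - 46)/(5-1)
= 72/4 = 18

d = 18


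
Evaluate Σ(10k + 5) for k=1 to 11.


Σ(10k+5) = 10·Σk + 5·n
= 10·66 + 5·11
= 660 + 55 = 715

Σ = 715


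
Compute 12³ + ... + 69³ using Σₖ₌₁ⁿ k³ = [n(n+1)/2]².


Σₖ₌12^69 k³ = [69·70/2]² − [11·12/2]²
= 5832225 − 4356 = 5827869

Σk³ = 5827869


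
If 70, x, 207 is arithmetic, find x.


AM = (70 + 207)/2 = 277/2 = 138.5

AM = 138.5


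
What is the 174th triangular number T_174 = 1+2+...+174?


n(n+1)/2 = 174×175/2 = 30450/2 = 15225

Σk = 15225


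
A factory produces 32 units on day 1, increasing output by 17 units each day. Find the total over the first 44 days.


aₙ = 32 + (44-1)×17 = 763
Sₙ = n(a₁+aₙ)/2 = 44×(32+763)/2
= 44×795/2 = 17490

S_44 = 17490


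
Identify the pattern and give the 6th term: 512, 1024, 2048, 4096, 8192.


Pattern: powers of 2: 2ⁿ
Terms: 512, 1024, 2048, 4096, 8192
Next term = 16384

Next term = 16384


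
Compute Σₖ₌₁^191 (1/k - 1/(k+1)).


Telescoping: adjacent terms cancel.
= 1/1 - 1/192
= 1 - 1/192 = 191/192

Sum = 191/192


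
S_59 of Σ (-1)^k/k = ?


S = -1 + 1/2 - 1/3 + 1/4 - 1/5 + 1/6 - 1/7 + 1/8 ± ...
= -0.7015
(Full series converges to -ln(2) ≈ -0.6931)

S_59 = -0.7015


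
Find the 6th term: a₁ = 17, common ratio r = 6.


aₙ = a₁·r^(n-1)
= 17×6^5
= 17×7776
= 132192

a_6 = 132192


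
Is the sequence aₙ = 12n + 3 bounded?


aₙ = 12n + 3 → as n→∞, aₙ→∞
No finite upper bound exists
The sequence is UNBOUNDED

Unbounded (aₙ → ∞ as n → ∞)


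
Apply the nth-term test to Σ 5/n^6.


lim(n→∞) 5/n^6 = 0
lim aₙ = 0 → nth-term test is INCONCLUSIVE
(Need other tests; this is actually a convergent p-series with p=6 > 1)

Inconclusive (lim aₙ = 0; need another test)


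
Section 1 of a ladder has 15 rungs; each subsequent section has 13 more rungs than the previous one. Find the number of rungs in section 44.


aₙ = a₁ + (n-1)d
= 15 + (44-1)×13
= 15 + 559
= 574

a_44 = 574


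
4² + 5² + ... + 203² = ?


Σₖ₌4^203 k² = Σₖ₌₁^203 k² − Σₖ₌₁^3 k²
= 203·204·407/6 − 3·4·7/6
= 2809114 − 14 = 2809100

Σk² = 2809100


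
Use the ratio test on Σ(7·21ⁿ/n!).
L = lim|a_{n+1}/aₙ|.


aₙ = 7·21^n/n!
a_{n+1}/aₙ = 21^(n+1)/(n+1)! × n!/21^n  (constant 7 cancels)
= 21/(n+1)
L = lim(n→∞) 21/(n+1) = 0
L < 1 → series CONVERGES

Converges (ratio test: L = 0 < 1)


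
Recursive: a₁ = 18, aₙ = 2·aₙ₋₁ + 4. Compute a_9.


Computing step by step:
a_1 = 18
a_2 = 40
a_3 = 84
a_4 = 172
a_5 = 348
a_6 = 700
a_7 = 1404
a_8 = 2812
a_9 = 5628


a_9 = 5628


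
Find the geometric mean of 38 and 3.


GM = √(38×3) = √114 = 10.6771

GM = 10.6771


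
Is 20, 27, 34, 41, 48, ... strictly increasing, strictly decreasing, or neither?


Differences: 7, 7, 7, 7
All differences > 0 → strictly INCREASING

Monotonically increasing


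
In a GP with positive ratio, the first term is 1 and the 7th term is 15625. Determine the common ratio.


r^(n-1) = aₙ/a₁
r^6 = 15625/1 = 15625
r = 15625^(1/6)
= ±5; taking r > 0 gives r = 5

r = 5


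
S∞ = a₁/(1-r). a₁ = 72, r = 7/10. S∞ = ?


S∞ = a₁/(1-r) = 72/(1 - 7/10)
= 72/(3/10)
= 240

S∞ = 240


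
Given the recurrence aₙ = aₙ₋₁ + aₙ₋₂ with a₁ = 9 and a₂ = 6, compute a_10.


Computing iteratively: 9, 6, 15, 21, 36, 57, 93, 150, 243, 393
a_10 = 393

a_10 = 393


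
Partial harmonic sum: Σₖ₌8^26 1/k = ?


Σₖ₌8^26 1/k = 1/8 + 1/9 + 1/10 + ... + 1/26
= 11257824607/8923714800
≈ 1.2616

Sum = 11257824607/8923714800 ≈ 1.2616


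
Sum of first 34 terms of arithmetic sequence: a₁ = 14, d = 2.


aₙ = 14 + (34-1)×2 = 80
Sₙ = n(a₁+aₙ)/2 = 34×(14+80)/2
= 34×94/2 = 1598

S_34 = 1598


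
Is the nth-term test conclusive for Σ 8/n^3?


lim(n→∞) 8/n^3 = 0
lim aₙ = 0 → nth-term test is INCONCLUSIVE
(Need other tests; this is actually a convergent p-series with p=3 > 1)

Inconclusive (lim aₙ = 0; need another test)


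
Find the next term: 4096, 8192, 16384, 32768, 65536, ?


Pattern: powers of 2: 2ⁿ
Terms: 4096, 8192, 16384, 32768, 65536
Next term = 131072

Next term = 131072


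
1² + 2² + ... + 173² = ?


n = 173
n(n+1)(2n+1)/6 = 173×174×347/6
= 10445394/6 = 1740899

Σk² = 1740899


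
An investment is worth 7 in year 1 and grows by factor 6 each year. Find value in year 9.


aₙ = a₁·r^(n-1)
= 7×6^8
= 7×1679616
= 11757312

a_9 = 11757312


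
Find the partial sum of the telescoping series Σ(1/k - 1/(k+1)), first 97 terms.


Telescoping: adjacent terms cancel.
= 1/1 - 1/98
= 1 - 1/98 = 97/98

Sum = 97/98


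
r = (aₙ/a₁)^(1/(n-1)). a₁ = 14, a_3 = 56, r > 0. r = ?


r^(n-1) = aₙ/a₁
r^2 = 56/14 = 4
r = 4^(1/2)
= ±2; taking r > 0 gives r = 2

r = 2


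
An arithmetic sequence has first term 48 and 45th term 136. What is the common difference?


d = (aₙ - a₁)/(n-1)
= (136 - 48)/(45-1)
= 88/44 = 2

d = 2


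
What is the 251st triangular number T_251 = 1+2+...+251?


n(n+1)/2 = 251×252/2 = 63252/2 = 31626

Σk = 31626


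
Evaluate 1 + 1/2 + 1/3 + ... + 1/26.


H_26 = 1/1 + 1/2 + 1/3 + ... + 1/26
= 34395742267/8923714800
≈ 3.8544

H_26 = 34395742267/8923714800 ≈ 3.8544


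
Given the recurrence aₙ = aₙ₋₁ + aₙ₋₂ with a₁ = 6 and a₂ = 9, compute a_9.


Computing iteratively: 6, 9, 15, 24, 39, 63, 102, 165, 267
a_9 = 267

a_9 = 267


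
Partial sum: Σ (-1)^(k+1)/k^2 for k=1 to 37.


S = 1 - 1/4 + 1/9 - 1/16 + 1/25 - 1/36 + 1/49 - 1/64 ± ...
= 0.8228
(Full series converges to +π²/12 ≈ +0.8225)

S_37 = 0.8228


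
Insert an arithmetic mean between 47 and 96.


AM = (47 + 96)/2 = 143/2 = 71.5

AM = 71.5


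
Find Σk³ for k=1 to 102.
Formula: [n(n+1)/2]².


n(n+1)/2 = 102×103/2 = 5253
Σk³ = 5253² = 27594009

Σk³ = 27594009


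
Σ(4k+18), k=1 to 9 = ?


Σ(4k+18) = 4·Σk + 18·n
= 4·45 + 18·9
= 180 + 162 = 342

Σ = 342


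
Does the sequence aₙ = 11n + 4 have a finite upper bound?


aₙ = 11n + 4 → as n→∞, aₙ→∞
No finite upper bound exists
The sequence is UNBOUNDED

Unbounded (aₙ → ∞ as n → ∞)


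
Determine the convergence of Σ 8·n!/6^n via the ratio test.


aₙ = 8·n!/6^n
a_{n+1}/aₙ = (n+1)!/6^(n+1) × 6^n/n!  (constant 8 cancels)
= (n+1)/6
L = lim(n→∞) (n+1)/6 = ∞
L > 1 → series DIVERGES

Diverges (ratio test: L = ∞ > 1)


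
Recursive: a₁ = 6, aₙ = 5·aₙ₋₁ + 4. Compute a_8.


Computing step by step:
a_1 = 6
a_2 = 34
a_3 = 174
a_4 = 874
a_5 = 4374
a_6 = 21874
a_7 = 109374
a_8 = 546874


a_8 = 546874


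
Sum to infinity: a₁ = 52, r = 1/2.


S∞ = a₁/(1-r) = 52/(1 - 1/2)
= 52/(1/2)
= 104

S∞ = 104


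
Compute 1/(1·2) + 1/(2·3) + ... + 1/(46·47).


1/(k(k+1)) = 1/k - 1/(k+1) (partial fractions)
Telescoping: Σ = 1 - 1/47 = 46/47

Sum = 46/47


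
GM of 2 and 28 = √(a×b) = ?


GM = √(2×28) = √56 = 7.4833

GM = 7.4833


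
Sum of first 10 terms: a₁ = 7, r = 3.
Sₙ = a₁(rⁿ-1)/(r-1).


Sₙ = 7×(3^10 - 1)/(3 - 1)
= 7×(59049 - 1)/2
= 7×59048/2
= 206668

S_10 = 206668


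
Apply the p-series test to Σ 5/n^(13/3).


p-series test: Σ c/n^p converges if p > 1, diverges if p ≤ 1 (constant c > 0 doesn't affect convergence).
p = 13/3
13/3 > 1 → CONVERGES

Converges (p = 13/3 > 1)


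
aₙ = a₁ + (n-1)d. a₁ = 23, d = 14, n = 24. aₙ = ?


aₙ = a₁ + (n-1)d
= 23 + (24-1)×14
= 23 + 322
= 345

a_24 = 345


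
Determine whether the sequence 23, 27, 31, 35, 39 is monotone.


Differences: 4, 4, 4, 4
All differences > 0 → strictly INCREASING

Monotonically increasing


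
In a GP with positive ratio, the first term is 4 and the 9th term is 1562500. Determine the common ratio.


r^(n-1) = aₙ/a₁
r^8 = 1562500/4 = 390625
r = 390625^(1/8)
= ±5; taking r > 0 gives r = 5

r = 5


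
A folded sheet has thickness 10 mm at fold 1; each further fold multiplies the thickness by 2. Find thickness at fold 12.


aₙ = a₁·r^(n-1)
= 10×2^11
= 10×2048
= 20480

a_12 = 20480


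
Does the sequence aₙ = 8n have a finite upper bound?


aₙ = 8n → as n→∞, aₙ→∞
No finite upper bound exists
The sequence is UNBOUNDED

Unbounded (aₙ → ∞ as n → ∞)


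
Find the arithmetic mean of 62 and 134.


AM = (62 + 134)/2 = 196/2 = 98

AM = 98


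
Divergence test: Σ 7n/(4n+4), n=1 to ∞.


lim(n→∞) 7n/(4n+4) = 7/4 = 7/4  (divide numerator and denominator by n)
lim aₙ = 7/4 ≠ 0 → series DIVERGES

Diverges (lim aₙ = 7/4 ≠ 0)


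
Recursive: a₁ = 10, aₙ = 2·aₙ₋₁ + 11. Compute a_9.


Computing step by step:
a_1 = 10
a_2 = 31
a_3 = 73
a_4 = 157
a_5 = 325
a_6 = 661
a_7 = 1333
a_8 = 2677
a_9 = 5365


a_9 = 5365


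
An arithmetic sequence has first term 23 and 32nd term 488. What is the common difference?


d = (aₙ - a₁)/(n-1)
= (488 - 23)/(32-1)
= 465/31 = 15

d = 15


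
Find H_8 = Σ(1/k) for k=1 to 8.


H_8 = 1/1 + 1/2 + 1/3 + 1/4 + 1/5 + 1/6 + 1/7 + 1/8
= 761/280
≈ 2.7179

H_8 = 761/280 ≈ 2.7179


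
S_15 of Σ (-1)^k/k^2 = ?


S = -1 + 1/4 - 1/9 + 1/16 - 1/25 + 1/36 - 1/49 + 1/64 ± ...
= -0.8245
(Full series converges to -π²/12 ≈ -0.8225)

S_15 = -0.8245


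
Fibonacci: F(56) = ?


Fibonacci sequence: 1, 1, 2, 3, 5, 8, 13, 21, 34, 55, 89, ...
F(56) = 225851433717

F(56) = 225851433717


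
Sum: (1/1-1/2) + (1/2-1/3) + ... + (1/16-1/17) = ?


Telescoping: adjacent terms cancel.
= 1/1 - 1/17
= 1 - 1/17 = 16/17

Sum = 16/17


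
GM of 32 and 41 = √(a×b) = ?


GM = √(32×41) = √1312 = 36.2215

GM = 36.2215


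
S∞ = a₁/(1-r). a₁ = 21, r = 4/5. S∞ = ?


S∞ = a₁/(1-r) = 21/(1 - 4/5)
= 21/(1/5)
= 105

S∞ = 105


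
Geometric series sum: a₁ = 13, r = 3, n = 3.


Sₙ = 13×(3^3 - 1)/(3 - 1)
= 13×(27 - 1)/2
= 13×26/2
= 169

S_3 = 169


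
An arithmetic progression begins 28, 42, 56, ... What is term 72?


aₙ = a₁ + (n-1)d
= 28 + (72-1)×14
= 28 + 994
= 1022

a_72 = 1022


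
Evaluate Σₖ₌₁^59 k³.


n(n+1)/2 = 59×60/2 = 1770
Σk³ = 1770² = 3132900

Σk³ = 3132900


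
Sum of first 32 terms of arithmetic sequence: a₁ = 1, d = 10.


aₙ = 1 + (32-1)×10 = 311
Sₙ = n(a₁+aₙ)/2 = 32×(1+311)/2
= 32×312/2 = 4992

S_32 = 4992


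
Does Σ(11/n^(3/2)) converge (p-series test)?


p-series test: Σ c/n^p converges if p > 1, diverges if p ≤ 1 (constant c > 0 doesn't affect convergence).
p = 3/2
3/2 > 1 → CONVERGES

Converges (p = 3/2 > 1)


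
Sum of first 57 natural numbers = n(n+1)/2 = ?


n(n+1)/2 = 57×58/2 = 3306/2 = 1653

Σk = 1653


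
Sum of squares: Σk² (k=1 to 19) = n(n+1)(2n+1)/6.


n = 19
n(n+1)(2n+1)/6 = 19×20×39/6
= 14820/6 = 2470

Σk² = 2470


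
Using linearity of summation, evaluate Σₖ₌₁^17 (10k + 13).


Σ(10k+13) = 10·Σk + 13·n
= 10·153 + 13·17
= 1530 + 221 = 1751

Σ = 1751


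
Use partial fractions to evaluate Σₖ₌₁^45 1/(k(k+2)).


1/(k(k+2)) = (1/2)·(1/k - 1/(k+2)) (partial fractions)
Telescoping: Σ = (1/2)·(1 + 1/2 - 1/46 - 1/47) = 1575/2162

Sum = 1575/2162


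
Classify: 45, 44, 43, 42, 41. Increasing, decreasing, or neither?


Differences: -1, -1, -1, -1
All differences < 0 → strictly DECREASING

Monotonically decreasing


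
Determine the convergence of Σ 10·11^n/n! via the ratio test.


aₙ = 10·11^n/n!
a_{n+1}/aₙ = 11^(n+1)/(n+1)! × n!/11^n  (constant 10 cancels)
= 11/(n+1)
L = lim(n→∞) 11/(n+1) = 0
L < 1 → series CONVERGES

Converges (ratio test: L = 0 < 1)


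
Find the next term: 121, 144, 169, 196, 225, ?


Pattern: perfect squares: n²
Terms: 121, 144, 169, 196, 225
Next term = 256

Next term = 256


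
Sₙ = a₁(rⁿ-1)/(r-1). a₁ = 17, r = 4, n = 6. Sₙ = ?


Sₙ = 17×(4^6 - 1)/(4 - 1)
= 17×(4096 - 1)/3
= 17×4095/3
= 23205

S_6 = 23205


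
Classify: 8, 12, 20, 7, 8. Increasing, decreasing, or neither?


Differences: 4, 8, -13, 1
Difference at position 1 is +4 (> 0) but position 3 is -13 (< 0) — sequence both rises and falls
→ NOT monotonic

Not monotonic


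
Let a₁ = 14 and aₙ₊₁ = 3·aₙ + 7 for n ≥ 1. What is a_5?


Computing step by step:
a_1 = 14
a_2 = 49
a_3 = 154
a_4 = 469
a_5 = 1414


a_5 = 1414


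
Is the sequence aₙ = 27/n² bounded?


a₁ = 27, a₂ = 27/4, a₃ = 27/9, ...
0 < aₙ ≤ 27 for all n ≥ 1
The sequence IS bounded

Bounded (0 < aₙ ≤ 27)


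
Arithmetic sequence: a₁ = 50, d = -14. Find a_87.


aₙ = a₁ + (n-1)d
= 50 + (87-1)×-14
= 50 - 1204
= -1154

a_87 = -1154


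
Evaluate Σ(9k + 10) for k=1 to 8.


Σ(9k+10) = 9·Σk + 10·n
= 9·36 + 10·8
= 324 + 80 = 404

Σ = 404


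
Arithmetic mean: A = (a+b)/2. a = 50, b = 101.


AM = (50 + 101)/2 = 151/2 = 75.5

AM = 75.5


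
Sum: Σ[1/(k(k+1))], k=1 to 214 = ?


1/(k(k+1)) = 1/k - 1/(k+1) (partial fractions)
Telescoping: Σ = 1 - 1/215 = 214/215

Sum = 214/215


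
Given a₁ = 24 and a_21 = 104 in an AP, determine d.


d = (aₙ - a₁)/(n-1)
= (104 - 24)/(21-1)
= 80/20 = 4

d = 4


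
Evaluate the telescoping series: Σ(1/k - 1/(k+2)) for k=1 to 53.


Telescoping with gap 2: two head and two tail terms survive.
= (1 + 1/2) - (1/54 + 1/55)
= 3/2 - 1/54 - 1/55 = 2173/1485

Sum = 2173/1485


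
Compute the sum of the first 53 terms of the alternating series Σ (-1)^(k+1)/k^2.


S = 1 - 1/4 + 1/9 - 1/16 + 1/25 - 1/36 + 1/49 - 1/64 ± ...
= 0.8226
(Full series converges to +π²/12 ≈ +0.8225)

S_53 = 0.8226


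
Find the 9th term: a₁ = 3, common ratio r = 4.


aₙ = a₁·r^(n-1)
= 3×4^8
= 3×65536
= 196608

a_9 = 196608


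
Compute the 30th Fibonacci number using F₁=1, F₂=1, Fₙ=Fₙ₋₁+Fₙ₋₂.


Fibonacci sequence: 1, 1, 2, 3, 5, 8, 13, 21, 34, 55, 89, ...
F(30) = 832040

F(30) = 832040


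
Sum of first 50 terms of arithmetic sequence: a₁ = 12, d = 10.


aₙ = 12 + (50-1)×10 = 502
Sₙ = n(a₁+aₙ)/2 = 50×(12+502)/2
= 50×514/2 = 12850

S_50 = 12850


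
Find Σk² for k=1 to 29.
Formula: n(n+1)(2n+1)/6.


n = 29
n(n+1)(2n+1)/6 = 29×30×59/6
= 51330/6 = 8555

Σk² = 8555


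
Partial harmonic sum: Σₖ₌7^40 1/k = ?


Σₖ₌7^40 1/k = 1/7 + 1/8 + 1/9 + ... + 1/40
= 888161829393373/485721041551200
≈ 1.8285

Sum = 888161829393373/485721041551200 ≈ 1.8285


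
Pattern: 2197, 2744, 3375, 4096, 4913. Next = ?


Pattern: perfect cubes: n³
Terms: 2197, 2744, 3375, 4096, 4913
Next term = 5832

Next term = 5832


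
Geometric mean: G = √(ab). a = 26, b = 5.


GM = √(26×5) = √130 = 11.4018

GM = 11.4018


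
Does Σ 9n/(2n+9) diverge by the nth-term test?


lim(n→∞) 9n/(2n+9) = 9/2 = 9/2  (divide numerator and denominator by n)
lim aₙ = 9/2 ≠ 0 → series DIVERGES

Diverges (lim aₙ = 9/2 ≠ 0)


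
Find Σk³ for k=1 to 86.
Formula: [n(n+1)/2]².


n(n+1)/2 = 86×87/2 = 3741
Σk³ = 3741² = 13995081

Σk³ = 13995081


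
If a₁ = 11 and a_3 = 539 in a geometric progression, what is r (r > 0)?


r^(n-1) = aₙ/a₁
r^2 = 539/11 = 49
r = 49^(1/2)
= ±7; taking r > 0 gives r = 7

r = 7


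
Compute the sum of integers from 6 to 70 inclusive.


Σₖ₌6^70 k = Σₖ₌₁^70 k − Σₖ₌₁^5 k
= 70·71/2 − 5·6/2
= 2485 − 15 = 2470

Σk = 2470


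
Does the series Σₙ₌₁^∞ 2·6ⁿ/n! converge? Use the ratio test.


aₙ = 2·6^n/n!
a_{n+1}/aₙ = 6^(n+1)/(n+1)! × n!/6^n  (constant 2 cancels)
= 6/(n+1)
L = lim(n→∞) 6/(n+1) = 0
L < 1 → series CONVERGES

Converges (ratio test: L = 0 < 1)


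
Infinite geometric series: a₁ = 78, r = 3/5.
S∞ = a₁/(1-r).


S∞ = a₁/(1-r) = 78/(1 - 3/5)
= 78/(2/5)
= 195

S∞ = 195


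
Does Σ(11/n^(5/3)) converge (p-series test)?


p-series test: Σ c/n^p converges if p > 1, diverges if p ≤ 1 (constant c > 0 doesn't affect convergence).
p = 5/3
5/3 > 1 → CONVERGES

Converges (p = 5/3 > 1)


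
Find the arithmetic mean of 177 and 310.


AM = (177 + 310)/2 = 487/2 = 243.5

AM = 243.5


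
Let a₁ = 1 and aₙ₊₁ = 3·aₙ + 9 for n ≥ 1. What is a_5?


Computing step by step:
a_1 = 1
a_2 = 12
a_3 = 45
a_4 = 144
a_5 = 441


a_5 = 441


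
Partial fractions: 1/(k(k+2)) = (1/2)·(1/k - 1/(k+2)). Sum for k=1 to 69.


1/(k(k+2)) = (1/2)·(1/k - 1/(k+2)) (partial fractions)
Telescoping: Σ = (1/2)·(1 + 1/2 - 1/70 - 1/71) = 3657/4970

Sum = 3657/4970


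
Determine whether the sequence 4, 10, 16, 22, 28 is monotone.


Differences: 6, 6, 6, 6
All differences > 0 → strictly INCREASING

Monotonically increasing


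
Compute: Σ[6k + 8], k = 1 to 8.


Σ(6k+8) = 6·Σk + 8·n
= 6·36 + 8·8
= 216 + 64 = 280

Σ = 280


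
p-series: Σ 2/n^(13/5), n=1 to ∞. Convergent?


p-series test: Σ c/n^p converges if p > 1, diverges if p ≤ 1 (constant c > 0 doesn't affect convergence).
p = 13/5
13/5 > 1 → CONVERGES

Converges (p = 13/5 > 1)


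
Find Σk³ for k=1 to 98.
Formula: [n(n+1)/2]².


n(n+1)/2 = 98×99/2 = 4851
Σk³ = 4851² = 23532201

Σk³ = 23532201


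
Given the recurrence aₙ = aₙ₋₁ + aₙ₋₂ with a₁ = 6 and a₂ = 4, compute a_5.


Computing iteratively: 6, 4, 10, 14, 24
a_5 = 24

a_5 = 24


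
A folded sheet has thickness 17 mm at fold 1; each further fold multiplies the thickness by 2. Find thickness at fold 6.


aₙ = a₁·r^(n-1)
= 17×2^5
= 17×32
= 544

a_6 = 544


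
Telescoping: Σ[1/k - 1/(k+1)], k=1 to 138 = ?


Telescoping: adjacent terms cancel.
= 1/1 - 1/139
= 1 - 1/139 = 138/139

Sum = 138/139


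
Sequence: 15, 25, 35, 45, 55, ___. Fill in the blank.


Pattern: arithmetic (d=10)
Terms: 15, 25, 35, 45, 55
Next term = 65

Next term = 65


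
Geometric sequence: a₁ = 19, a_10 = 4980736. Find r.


r^(n-1) = aₙ/a₁
r^9 = 4980736/19 = 262144
r = 262144^(1/9)
= 4

r = 4


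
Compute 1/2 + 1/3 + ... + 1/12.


Σₖ₌2^12 1/k = 1/2 + 1/3 + 1/4 + ... + 1/12
= 58301/27720
≈ 2.1032

Sum = 58301/27720 ≈ 2.1032


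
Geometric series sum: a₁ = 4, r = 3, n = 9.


Sₙ = 4×(3^9 - 1)/(3 - 1)
= 4×(19683 - 1)/2
= 4×19682/2
= 39364

S_9 = 39364


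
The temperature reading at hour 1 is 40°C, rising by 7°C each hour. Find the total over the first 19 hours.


aₙ = 40 + (19-1)×7 = 166
Sₙ = n(a₁+aₙ)/2 = 19×(40+166)/2
= 19×206/2 = 1957

S_19 = 1957


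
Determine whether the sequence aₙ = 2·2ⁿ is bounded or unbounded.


aₙ = 2·2ⁿ → as n→∞, aₙ→∞ (since base 2 > 1)
No finite upper bound exists
The sequence is UNBOUNDED

Unbounded (aₙ → ∞ as n → ∞)


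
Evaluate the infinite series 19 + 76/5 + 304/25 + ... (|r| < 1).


S∞ = a₁/(1-r) = 19/(1 - 4/5)
= 19/(1/5)
= 95

S∞ = 95


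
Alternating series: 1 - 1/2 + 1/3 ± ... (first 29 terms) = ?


S = 1 - 1/2 + 1/3 - 1/4 + 1/5 - 1/6 + 1/7 - 1/8 ± ...
= 0.7101
(Full series converges to +ln(2) ≈ +0.6931)

S_29 = 0.7101


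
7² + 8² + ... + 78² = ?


Σₖ₌7^78 k² = Σₖ₌₁^78 k² − Σₖ₌₁^6 k²
= 78·79·157/6 − 6·7·13/6
= 161239 − 91 = 161148

Σk² = 161148


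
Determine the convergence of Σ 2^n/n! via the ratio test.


aₙ = 2^n/n!
a_{n+1}/aₙ = 2^(n+1)/(n+1)! × n!/2^n
= 2/(n+1)
L = lim(n→∞) 2/(n+1) = 0
L < 1 → series CONVERGES

Converges (ratio test: L = 0 < 1)


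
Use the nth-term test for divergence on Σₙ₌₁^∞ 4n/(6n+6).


lim(n→∞) 4n/(6n+6) = 4/6 = 2/3  (divide numerator and denominator by n)
lim aₙ = 2/3 ≠ 0 → series DIVERGES

Diverges (lim aₙ = 2/3 ≠ 0)


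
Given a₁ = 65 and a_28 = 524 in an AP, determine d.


d = (aₙ - a₁)/(n-1)
= (524 - 65)/(28-1)
= 459/27 = 17

d = 17


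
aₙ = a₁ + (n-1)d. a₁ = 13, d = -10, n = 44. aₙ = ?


aₙ = a₁ + (n-1)d
= 13 + (44-1)×-10
= 13 - 430
= -417

a_44 = -417


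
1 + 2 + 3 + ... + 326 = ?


n(n+1)/2 = 326×327/2 = 106602/2 = 53301

Σk = 53301


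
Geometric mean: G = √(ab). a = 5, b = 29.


GM = √(5×29) = √145 = 12.0416

GM = 12.0416


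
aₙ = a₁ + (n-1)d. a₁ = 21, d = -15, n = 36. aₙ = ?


aₙ = a₁ + (n-1)d
= 21 + (36-1)×-15
= 21 - 525
= -504

a_36 = -504


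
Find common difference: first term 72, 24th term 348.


d = (aₙ - a₁)/(n-1)
= (348 - 72)/(24-1)
= 276/23 = 12

d = 12


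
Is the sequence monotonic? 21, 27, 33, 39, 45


Differences: 6, 6, 6, 6
All differences > 0 → strictly INCREASING

Monotonically increasing


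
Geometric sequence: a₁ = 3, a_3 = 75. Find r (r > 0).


r^(n-1) = aₙ/a₁
r^2 = 75/3 = 25
r = 25^(1/2)
= ±5; taking r > 0 gives r = 5

r = 5


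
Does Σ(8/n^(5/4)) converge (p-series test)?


p-series test: Σ c/n^p converges if p > 1, diverges if p ≤ 1 (constant c > 0 doesn't affect convergence).
p = 5/4
5/4 > 1 → CONVERGES

Converges (p = 5/4 > 1)


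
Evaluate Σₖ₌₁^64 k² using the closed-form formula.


n = 64
n(n+1)(2n+1)/6 = 64×65×129/6
= 536640/6 = 89440

Σk² = 89440


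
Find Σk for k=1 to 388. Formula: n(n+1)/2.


n(n+1)/2 = 388×389/2 = 150932/2 = 75466

Σk = 75466


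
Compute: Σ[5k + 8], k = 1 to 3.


Σ(5k+8) = 5·Σk + 8·n
= 5·6 + 8·3
= 30 + 24 = 54

Σ = 54


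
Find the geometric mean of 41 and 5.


GM = √(41×5) = √205 = 14.3178

GM = 14.3178


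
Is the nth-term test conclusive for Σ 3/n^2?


lim(n→∞) 3/n^2 = 0
lim aₙ = 0 → nth-term test is INCONCLUSIVE
(Need other tests; this is actually a convergent p-series with p=2 > 1)

Inconclusive (lim aₙ = 0; need another test)


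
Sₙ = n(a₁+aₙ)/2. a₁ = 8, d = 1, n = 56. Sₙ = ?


aₙ = 8 + (56-1)×1 = 63
Sₙ = n(a₁+aₙ)/2 = 56×(8+63)/2
= 56×71/2 = 1988

S_56 = 1988


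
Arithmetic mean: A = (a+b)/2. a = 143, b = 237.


AM = (143 + 237)/2 = 380/2 = 190

AM = 190


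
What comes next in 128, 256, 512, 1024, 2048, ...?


Pattern: powers of 2: 2ⁿ
Terms: 128, 256, 512, 1024, 2048
Next term = 4096

Next term = 4096


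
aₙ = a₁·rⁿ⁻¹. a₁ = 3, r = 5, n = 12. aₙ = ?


aₙ = a₁·r^(n-1)
= 3×5^11
= 3×48828125
= 146484375

a_12 = 146484375


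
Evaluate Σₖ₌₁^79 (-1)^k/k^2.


S = -1 + 1/4 - 1/9 + 1/16 - 1/25 + 1/36 - 1/49 + 1/64 ± ...
= -0.8225
(Full series converges to -π²/12 ≈ -0.8225)

S_79 = -0.8225


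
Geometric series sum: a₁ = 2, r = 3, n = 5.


Sₙ = 2×(3^5 - 1)/(3 - 1)
= 2×(243 - 1)/2
= 2×242/2
= 242

S_5 = 242


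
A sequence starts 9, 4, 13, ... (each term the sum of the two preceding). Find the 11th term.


Computing iteratively: 9, 4, 13, 17, 30, 47, 77, 124, 201, 325, 526
a_11 = 526

a_11 = 526


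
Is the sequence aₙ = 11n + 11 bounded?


aₙ = 11n + 11 → as n→∞, aₙ→∞
No finite upper bound exists
The sequence is UNBOUNDED

Unbounded (aₙ → ∞ as n → ∞)


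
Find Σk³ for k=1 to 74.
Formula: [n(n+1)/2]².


n(n+1)/2 = 74×75/2 = 2775
Σk³ = 2775² = 7700625

Σk³ = 7700625


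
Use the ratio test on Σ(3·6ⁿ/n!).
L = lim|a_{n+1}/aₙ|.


aₙ = 3·6^n/n!
a_{n+1}/aₙ = 6^(n+1)/(n+1)! × n!/6^n  (constant 3 cancels)
= 6/(n+1)
L = lim(n→∞) 6/(n+1) = 0
L < 1 → series CONVERGES

Converges (ratio test: L = 0 < 1)


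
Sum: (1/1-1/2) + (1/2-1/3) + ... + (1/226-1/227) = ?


Telescoping: adjacent terms cancel.
= 1/1 - 1/227
= 1 - 1/227 = 226/227

Sum = 226/227


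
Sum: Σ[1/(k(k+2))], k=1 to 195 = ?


1/(k(k+2)) = (1/2)·(1/k - 1/(k+2)) (partial fractions)
Telescoping: Σ = (1/2)·(1 + 1/2 - 1/196 - 1/197) = 57525/77224

Sum = 57525/77224


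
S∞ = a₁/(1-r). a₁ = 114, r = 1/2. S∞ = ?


S∞ = a₁/(1-r) = 114/(1 - 1/2)
= 114/(1/2)
= 228

S∞ = 228


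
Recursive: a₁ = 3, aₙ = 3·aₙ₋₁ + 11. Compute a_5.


Computing step by step:
a_1 = 3
a_2 = 20
a_3 = 71
a_4 = 224
a_5 = 683


a_5 = 683


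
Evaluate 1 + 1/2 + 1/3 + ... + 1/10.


H_10 = 1/1 + 1/2 + 1/3 + 1/4 + 1/5 + 1/6 + 1/7 + 1/8 + 1/9 + 1/10
= 7381/2520
≈ 2.929

H_10 = 7381/2520 ≈ 2.929


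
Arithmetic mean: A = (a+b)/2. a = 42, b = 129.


AM = (42 + 129)/2 = 171/2 = 85.5

AM = 85.5


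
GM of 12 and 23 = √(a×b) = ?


GM = √(12×23) = √276 = 16.6132

GM = 16.6132


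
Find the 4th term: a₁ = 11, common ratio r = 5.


aₙ = a₁·r^(n-1)
= 11×5^3
= 11×125
= 1375

a_4 = 1375


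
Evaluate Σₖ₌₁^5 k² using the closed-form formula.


n = 5
n(n+1)(2n+1)/6 = 5×6×11/6
= 330/6 = 55

Σk² = 55


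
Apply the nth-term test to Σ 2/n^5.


lim(n→∞) 2/n^5 = 0
lim aₙ = 0 → nth-term test is INCONCLUSIVE
(Need other tests; this is actually a convergent p-series with p=5 > 1)

Inconclusive (lim aₙ = 0; need another test)


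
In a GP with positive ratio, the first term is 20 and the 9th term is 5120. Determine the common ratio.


r^(n-1) = aₙ/a₁
r^8 = 5120/20 = 256
r = 256^(1/8)
= ±2; taking r > 0 gives r = 2

r = 2


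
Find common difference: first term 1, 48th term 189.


d = (aₙ - a₁)/(n-1)
= (189 - 1)/(48-1)
= 188/47 = 4

d = 4


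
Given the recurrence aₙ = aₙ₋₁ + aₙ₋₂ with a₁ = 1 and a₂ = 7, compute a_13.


Computing iteratively: 1, 7, 8, 15, 23, 38, 61, 99, 160, 259, 419, 678, ...
a_13 = 1097

a_13 = 1097


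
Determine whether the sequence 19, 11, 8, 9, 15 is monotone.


Differences: -8, -3, 1, 6
Difference at position 3 is +1 (> 0) but position 1 is -8 (< 0) — sequence both rises and falls
→ NOT monotonic

Not monotonic


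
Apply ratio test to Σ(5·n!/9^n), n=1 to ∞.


aₙ = 5·n!/9^n
a_{n+1}/aₙ = (n+1)!/9^(n+1) × 9^n/n!  (constant 5 cancels)
= (n+1)/9
L = lim(n→∞) (n+1)/9 = ∞
L > 1 → series DIVERGES

Diverges (ratio test: L = ∞ > 1)


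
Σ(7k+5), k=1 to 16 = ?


Σ(7k+5) = 7·Σk + 5·n
= 7·136 + 5·16
= 952 + 80 = 1032

Σ = 1032


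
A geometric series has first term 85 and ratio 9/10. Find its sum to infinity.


S∞ = a₁/(1-r) = 85/(1 - 9/10)
= 85/(1/10)
= 850

S∞ = 850


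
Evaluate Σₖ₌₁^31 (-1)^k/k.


S = -1 + 1/2 - 1/3 + 1/4 - 1/5 + 1/6 - 1/7 + 1/8 ± ...
= -0.709
(Full series converges to -ln(2) ≈ -0.6931)

S_31 = -0.709


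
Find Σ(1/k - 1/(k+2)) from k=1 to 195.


Telescoping with gap 2: two head and two tail terms survive.
= (1 + 1/2) - (1/196 + 1/197)
= 3/2 - 1/196 - 1/197 = 57525/38612

Sum = 57525/38612


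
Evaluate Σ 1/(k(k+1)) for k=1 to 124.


1/(k(k+1)) = 1/k - 1/(k+1) (partial fractions)
Telescoping: Σ = 1 - 1/125 = 124/125

Sum = 124/125


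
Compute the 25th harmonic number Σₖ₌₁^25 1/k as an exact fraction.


H_25 = 1/1 + 1/2 + 1/3 + ... + 1/25
= 34052522467/8923714800
≈ 3.816

H_25 = 34052522467/8923714800 ≈ 3.816


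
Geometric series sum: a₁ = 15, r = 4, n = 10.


Sₙ = 15×(4^10 - 1)/(4 - 1)
= 15×(1048576 - 1)/3
= 15×1048575/3
= 5242875

S_10 = 5242875


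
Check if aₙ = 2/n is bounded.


a₁ = 2, a₂ = 2/2, a₃ = 2/3, ...
0 < aₙ ≤ 2 for all n ≥ 1
Lower bound: 0, Upper bound: 2
The sequence IS bounded

Bounded (0 < aₙ ≤ 2)


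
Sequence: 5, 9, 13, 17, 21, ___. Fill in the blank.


Pattern: arithmetic (d=4)
Terms: 5, 9, 13, 17, 21
Next term = 25

Next term = 25


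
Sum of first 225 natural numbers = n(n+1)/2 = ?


n(n+1)/2 = 225×226/2 = 50850/2 = 25425

Σk = 25425


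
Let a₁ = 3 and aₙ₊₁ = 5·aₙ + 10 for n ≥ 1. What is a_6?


Computing step by step:
a_1 = 3
a_2 = 25
a_3 = 135
a_4 = 685
a_5 = 3435
a_6 = 17185


a_6 = 17185


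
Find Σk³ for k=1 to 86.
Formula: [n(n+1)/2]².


n(n+1)/2 = 86×87/2 = 3741
Σk³ = 3741² = 13995081

Σk³ = 13995081


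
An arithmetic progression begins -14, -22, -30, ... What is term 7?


aₙ = a₁ + (n-1)d
= -14 + (7-1)×-8
= -14 - 48
= -62

a_7 = -62


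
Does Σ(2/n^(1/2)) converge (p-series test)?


p-series test: Σ c/n^p converges if p > 1, diverges if p ≤ 1 (constant c > 0 doesn't affect convergence).
p = 1/2
1/2 ≤ 1 → DIVERGES

Diverges (p = 1/2 ≤ 1)
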